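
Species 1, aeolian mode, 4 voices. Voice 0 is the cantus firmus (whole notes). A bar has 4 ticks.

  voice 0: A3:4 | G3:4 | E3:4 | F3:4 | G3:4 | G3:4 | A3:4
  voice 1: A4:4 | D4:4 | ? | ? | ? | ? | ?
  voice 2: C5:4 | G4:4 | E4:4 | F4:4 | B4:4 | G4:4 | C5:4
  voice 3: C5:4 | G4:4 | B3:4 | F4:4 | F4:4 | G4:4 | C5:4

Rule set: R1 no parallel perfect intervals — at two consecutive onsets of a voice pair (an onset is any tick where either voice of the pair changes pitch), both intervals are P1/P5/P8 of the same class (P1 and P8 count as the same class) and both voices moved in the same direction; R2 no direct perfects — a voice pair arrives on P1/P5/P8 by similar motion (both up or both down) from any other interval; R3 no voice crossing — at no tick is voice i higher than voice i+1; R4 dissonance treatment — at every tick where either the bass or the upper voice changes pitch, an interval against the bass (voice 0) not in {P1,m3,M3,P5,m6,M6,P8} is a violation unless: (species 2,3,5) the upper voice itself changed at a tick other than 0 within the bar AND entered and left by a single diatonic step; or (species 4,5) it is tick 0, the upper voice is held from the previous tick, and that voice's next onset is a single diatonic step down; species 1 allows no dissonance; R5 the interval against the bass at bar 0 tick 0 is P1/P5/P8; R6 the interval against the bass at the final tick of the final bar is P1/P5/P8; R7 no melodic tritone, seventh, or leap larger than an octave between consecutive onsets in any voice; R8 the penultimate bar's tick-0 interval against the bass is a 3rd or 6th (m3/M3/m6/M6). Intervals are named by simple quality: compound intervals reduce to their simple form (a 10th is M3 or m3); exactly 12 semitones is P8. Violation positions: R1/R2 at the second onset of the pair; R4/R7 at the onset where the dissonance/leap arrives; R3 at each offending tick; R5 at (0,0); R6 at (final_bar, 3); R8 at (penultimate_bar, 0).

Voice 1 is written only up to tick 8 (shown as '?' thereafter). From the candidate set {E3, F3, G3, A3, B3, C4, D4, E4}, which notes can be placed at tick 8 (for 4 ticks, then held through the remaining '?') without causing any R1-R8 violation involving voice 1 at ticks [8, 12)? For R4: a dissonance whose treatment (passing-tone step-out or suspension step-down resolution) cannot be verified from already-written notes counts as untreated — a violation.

E3: violates R2,R7
F3: violates R4
G3: legal
A3: violates R2,R4
B3: violates R1,R2
C4: legal
D4: violates R4
E4: legal

{C4, E4, G3}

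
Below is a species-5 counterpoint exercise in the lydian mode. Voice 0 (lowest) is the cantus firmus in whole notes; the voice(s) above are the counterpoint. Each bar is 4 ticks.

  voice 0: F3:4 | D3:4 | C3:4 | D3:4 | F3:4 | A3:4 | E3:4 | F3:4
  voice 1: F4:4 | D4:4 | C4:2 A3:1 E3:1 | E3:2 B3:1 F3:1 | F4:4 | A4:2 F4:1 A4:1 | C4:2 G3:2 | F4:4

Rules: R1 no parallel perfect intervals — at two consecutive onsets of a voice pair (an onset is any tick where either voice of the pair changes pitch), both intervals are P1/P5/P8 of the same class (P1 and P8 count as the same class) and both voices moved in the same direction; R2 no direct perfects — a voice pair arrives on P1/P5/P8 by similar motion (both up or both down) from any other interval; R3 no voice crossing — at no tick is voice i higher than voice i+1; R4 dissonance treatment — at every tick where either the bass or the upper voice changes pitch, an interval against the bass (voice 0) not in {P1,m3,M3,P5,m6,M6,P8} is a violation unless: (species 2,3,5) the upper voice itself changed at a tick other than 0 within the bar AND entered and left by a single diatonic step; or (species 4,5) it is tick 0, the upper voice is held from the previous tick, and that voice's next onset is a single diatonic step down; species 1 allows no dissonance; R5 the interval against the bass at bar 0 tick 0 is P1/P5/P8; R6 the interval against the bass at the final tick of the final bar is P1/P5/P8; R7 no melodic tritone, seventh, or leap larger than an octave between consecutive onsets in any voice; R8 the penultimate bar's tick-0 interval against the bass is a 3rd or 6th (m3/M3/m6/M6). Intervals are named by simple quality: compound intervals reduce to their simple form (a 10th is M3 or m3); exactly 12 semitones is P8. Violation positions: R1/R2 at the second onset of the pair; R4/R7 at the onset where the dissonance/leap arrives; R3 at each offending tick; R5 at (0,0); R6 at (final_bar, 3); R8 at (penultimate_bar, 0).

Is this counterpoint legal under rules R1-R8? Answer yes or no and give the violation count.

bar 0: v0=F3 v1=F4 (P8)
bar 1: v0=D3 v1=D4 (P8)
bar 2: v0=C3 v1=C4 (P8)
bar 3: v0=D3 v1=E3 (M2)
bar 4: v0=F3 v1=F4 (P8)
bar 5: v0=A3 v1=A4 (P8)
bar 6: v0=E3 v1=C4 (m6)
bar 7: v0=F3 v1=F4 (P8)
  R1 @ bar1.0: F3/F4 P8 -> D3/D4 P8 similar
  R1 @ bar2.0: D3/D4 P8 -> C3/C4 P8 similar
  R4 @ bar3.0: D3/E3 M2 untreated
  R7 @ bar3.3: B3->F3 leap 6st
  R2 @ bar4.0: D3/F3 m3 -> F3/F4 P8 similar
  R1 @ bar5.0: F3/F4 P8 -> A3/A4 P8 similar
  R2 @ bar7.0: E3/G3 m3 -> F3/F4 P8 similar
  R7 @ bar7.0: G3->F4 leap 10st

No (8 violations)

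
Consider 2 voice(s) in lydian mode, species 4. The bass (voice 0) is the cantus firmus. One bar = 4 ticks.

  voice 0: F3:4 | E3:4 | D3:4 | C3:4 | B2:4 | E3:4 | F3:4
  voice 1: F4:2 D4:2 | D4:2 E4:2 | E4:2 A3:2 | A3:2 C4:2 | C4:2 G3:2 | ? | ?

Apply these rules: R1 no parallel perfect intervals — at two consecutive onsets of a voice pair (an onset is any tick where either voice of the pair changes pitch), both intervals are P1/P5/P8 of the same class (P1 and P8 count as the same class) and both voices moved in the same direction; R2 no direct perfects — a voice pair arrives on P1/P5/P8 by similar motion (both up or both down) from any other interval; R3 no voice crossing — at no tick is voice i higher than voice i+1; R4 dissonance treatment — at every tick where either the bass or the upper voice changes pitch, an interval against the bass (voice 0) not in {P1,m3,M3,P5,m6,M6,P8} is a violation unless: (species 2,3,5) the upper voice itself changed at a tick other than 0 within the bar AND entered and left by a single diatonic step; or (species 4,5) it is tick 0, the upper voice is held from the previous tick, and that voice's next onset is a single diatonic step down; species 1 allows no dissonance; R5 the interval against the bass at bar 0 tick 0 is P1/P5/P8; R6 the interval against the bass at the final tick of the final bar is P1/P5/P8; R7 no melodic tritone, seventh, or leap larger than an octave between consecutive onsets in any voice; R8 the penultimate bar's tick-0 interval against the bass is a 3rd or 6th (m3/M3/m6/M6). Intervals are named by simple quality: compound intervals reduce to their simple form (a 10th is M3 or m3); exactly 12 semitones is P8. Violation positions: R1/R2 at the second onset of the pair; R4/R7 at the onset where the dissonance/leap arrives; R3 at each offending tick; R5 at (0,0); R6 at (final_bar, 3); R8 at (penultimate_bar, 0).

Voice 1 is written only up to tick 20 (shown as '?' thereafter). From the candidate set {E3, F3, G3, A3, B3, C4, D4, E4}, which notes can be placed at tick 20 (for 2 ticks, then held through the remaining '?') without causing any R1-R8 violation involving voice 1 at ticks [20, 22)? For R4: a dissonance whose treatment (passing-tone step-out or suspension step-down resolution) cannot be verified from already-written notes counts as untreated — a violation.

E3: violates R8
F3: violates R4,R8
G3: legal
A3: violates R4,R8
B3: violates R2,R8
C4: legal
D4: violates R4,R8
E4: violates R2,R8

{C4, G3}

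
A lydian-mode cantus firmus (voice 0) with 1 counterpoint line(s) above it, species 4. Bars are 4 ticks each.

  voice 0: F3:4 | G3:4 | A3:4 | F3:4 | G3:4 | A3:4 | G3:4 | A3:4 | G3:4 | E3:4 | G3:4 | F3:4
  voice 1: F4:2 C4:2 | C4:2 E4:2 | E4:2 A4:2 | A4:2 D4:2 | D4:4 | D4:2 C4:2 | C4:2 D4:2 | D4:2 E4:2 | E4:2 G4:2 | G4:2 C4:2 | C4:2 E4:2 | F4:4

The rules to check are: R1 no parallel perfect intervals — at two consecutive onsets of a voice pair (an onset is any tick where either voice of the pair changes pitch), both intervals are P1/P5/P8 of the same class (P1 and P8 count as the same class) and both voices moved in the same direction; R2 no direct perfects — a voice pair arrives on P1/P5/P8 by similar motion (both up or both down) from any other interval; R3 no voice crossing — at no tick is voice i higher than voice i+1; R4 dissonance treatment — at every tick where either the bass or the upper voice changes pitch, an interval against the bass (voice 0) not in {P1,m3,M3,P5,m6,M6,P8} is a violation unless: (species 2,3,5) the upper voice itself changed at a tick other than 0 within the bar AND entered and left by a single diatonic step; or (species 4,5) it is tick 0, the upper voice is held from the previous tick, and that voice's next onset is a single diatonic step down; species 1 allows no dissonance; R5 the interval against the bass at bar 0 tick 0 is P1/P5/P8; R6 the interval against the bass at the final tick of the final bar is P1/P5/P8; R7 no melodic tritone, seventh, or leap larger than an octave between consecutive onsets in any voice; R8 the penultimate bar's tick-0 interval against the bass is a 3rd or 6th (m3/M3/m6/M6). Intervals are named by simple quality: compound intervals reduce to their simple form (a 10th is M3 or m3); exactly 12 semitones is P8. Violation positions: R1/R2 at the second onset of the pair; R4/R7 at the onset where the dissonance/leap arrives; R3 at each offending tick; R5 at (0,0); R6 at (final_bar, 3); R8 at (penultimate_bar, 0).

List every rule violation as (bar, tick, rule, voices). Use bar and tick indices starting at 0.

bar 0: v0=F3 v1=F4 downbeat P8
bar 1: v0=G3 v1=C4 downbeat P4
bar 2: v0=A3 v1=E4 downbeat P5
bar 3: v0=F3 v1=A4 downbeat M3
bar 4: v0=G3 v1=D4 downbeat P5
bar 5: v0=A3 v1=D4 downbeat P4
bar 6: v0=G3 v1=C4 downbeat P4
bar 7: v0=A3 v1=D4 downbeat P4
bar 8: v0=G3 v1=E4 downbeat M6
bar 9: v0=E3 v1=G4 downbeat m3
bar 10: v0=G3 v1=C4 downbeat P4
bar 11: v0=F3 v1=F4 downbeat P8
  -> R4 @ bar 1 tick 0 v(0, 1): G3/C4 P4 untreated
  -> R4 @ bar 6 tick 0 v(0, 1): G3/C4 P4 untreated
  -> R4 @ bar 7 tick 0 v(0, 1): A3/D4 P4 untreated
  -> R4 @ bar 10 tick 0 v(0, 1): G3/C4 P4 untreated
  -> R8 @ bar 10 tick 0 v(0, 1): penult P4 not 3rd/6th

(1, 0, R4, (0, 1))
(6, 0, R4, (0, 1))
(7, 0, R4, (0, 1))
(10, 0, R4, (0, 1))
(10, 0, R8, (0, 1))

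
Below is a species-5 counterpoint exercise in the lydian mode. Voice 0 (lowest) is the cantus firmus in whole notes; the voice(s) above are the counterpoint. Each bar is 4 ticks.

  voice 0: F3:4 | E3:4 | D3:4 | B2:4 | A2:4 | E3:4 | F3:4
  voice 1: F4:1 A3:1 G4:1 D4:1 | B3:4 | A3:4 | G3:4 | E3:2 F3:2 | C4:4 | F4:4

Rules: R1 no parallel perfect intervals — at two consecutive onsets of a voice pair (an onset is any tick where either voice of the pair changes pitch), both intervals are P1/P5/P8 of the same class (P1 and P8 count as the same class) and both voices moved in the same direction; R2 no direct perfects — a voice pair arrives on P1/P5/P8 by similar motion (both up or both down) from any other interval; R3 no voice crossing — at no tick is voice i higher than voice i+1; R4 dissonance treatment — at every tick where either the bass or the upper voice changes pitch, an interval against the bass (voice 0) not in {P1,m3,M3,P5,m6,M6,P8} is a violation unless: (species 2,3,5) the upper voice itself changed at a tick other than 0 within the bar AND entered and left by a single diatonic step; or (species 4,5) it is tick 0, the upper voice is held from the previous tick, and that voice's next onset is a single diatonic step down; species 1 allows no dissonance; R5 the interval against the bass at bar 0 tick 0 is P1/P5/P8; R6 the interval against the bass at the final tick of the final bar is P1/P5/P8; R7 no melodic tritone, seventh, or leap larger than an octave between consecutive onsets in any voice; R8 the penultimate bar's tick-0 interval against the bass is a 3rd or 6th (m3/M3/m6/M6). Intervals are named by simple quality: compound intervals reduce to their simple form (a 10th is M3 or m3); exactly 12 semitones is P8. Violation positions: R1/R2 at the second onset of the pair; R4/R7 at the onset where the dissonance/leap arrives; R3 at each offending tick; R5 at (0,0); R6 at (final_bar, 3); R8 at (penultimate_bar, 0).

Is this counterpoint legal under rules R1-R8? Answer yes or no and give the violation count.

bar 0: v0=F3 v1=F4 (P8)
bar 1: v0=E3 v1=B3 (P5)
bar 2: v0=D3 v1=A3 (P5)
bar 3: v0=B2 v1=G3 (m6)
bar 4: v0=A2 v1=E3 (P5)
bar 5: v0=E3 v1=C4 (m6)
bar 6: v0=F3 v1=F4 (P8)
  R4 @ bar0.2: F3/G4 M2 untreated
  R7 @ bar0.2: A3->G4 leap 10st
  R2 @ bar1.0: F3/D4 M6 -> E3/B3 P5 similar
  R1 @ bar2.0: E3/B3 P5 -> D3/A3 P5 similar
  R2 @ bar4.0: B2/G3 m6 -> A2/E3 P5 similar
  R2 @ bar6.0: E3/C4 m6 -> F3/F4 P8 similar

No (6 violations)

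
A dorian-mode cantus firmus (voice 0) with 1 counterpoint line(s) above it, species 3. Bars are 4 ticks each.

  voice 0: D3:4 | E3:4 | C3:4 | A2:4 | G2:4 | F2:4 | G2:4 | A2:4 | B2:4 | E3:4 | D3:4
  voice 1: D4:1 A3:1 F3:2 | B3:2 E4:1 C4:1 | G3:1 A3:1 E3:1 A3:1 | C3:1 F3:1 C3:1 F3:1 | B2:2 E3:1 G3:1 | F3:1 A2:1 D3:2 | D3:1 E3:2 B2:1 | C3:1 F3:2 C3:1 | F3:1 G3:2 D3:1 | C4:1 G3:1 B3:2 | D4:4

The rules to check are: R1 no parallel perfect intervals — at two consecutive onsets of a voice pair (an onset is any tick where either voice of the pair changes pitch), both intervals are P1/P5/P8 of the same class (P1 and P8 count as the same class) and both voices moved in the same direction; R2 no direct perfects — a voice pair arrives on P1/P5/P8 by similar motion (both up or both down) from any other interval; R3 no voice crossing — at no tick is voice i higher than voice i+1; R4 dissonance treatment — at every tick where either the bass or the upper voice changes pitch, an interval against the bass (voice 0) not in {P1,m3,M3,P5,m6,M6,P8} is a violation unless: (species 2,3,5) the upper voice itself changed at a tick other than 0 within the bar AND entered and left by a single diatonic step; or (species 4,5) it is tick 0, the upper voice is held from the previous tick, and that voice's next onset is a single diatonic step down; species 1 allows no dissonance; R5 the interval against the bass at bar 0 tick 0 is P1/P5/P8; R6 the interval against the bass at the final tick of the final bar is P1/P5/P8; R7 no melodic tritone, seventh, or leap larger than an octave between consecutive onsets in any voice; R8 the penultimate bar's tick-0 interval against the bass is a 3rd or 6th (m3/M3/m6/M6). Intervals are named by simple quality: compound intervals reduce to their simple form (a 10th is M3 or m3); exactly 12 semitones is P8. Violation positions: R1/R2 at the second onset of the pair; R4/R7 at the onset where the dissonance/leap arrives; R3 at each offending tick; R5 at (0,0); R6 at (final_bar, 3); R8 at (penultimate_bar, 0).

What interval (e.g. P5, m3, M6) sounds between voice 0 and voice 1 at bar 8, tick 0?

voice 0=B2 voice 1=F3 -> TT

TT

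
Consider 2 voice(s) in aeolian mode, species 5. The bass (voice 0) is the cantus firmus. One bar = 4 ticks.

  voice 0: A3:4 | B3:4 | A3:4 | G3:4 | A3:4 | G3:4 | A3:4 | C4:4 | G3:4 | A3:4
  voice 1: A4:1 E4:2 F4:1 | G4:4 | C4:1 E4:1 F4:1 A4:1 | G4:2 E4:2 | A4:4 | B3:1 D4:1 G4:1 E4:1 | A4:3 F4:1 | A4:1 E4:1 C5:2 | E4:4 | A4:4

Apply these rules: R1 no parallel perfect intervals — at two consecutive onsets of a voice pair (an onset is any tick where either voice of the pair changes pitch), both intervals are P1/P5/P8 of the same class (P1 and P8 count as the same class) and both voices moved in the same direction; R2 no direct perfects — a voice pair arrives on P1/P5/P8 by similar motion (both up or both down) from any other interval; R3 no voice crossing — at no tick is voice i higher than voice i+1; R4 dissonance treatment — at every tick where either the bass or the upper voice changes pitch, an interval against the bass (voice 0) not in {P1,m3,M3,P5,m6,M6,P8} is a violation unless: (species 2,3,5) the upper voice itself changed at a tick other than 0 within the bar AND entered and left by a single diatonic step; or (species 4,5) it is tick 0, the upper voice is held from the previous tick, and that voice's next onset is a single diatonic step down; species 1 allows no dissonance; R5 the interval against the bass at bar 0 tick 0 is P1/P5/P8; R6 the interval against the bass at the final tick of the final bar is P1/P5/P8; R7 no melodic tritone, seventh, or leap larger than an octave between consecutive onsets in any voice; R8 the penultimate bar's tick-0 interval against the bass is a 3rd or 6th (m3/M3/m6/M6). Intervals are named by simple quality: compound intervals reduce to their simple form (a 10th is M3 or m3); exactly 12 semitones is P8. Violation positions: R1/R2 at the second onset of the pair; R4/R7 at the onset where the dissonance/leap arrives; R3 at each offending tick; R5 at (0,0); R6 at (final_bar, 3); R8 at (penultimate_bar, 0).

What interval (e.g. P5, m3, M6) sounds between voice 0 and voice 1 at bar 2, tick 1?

P5

voice 0=A3 voice 1=E4 -> P5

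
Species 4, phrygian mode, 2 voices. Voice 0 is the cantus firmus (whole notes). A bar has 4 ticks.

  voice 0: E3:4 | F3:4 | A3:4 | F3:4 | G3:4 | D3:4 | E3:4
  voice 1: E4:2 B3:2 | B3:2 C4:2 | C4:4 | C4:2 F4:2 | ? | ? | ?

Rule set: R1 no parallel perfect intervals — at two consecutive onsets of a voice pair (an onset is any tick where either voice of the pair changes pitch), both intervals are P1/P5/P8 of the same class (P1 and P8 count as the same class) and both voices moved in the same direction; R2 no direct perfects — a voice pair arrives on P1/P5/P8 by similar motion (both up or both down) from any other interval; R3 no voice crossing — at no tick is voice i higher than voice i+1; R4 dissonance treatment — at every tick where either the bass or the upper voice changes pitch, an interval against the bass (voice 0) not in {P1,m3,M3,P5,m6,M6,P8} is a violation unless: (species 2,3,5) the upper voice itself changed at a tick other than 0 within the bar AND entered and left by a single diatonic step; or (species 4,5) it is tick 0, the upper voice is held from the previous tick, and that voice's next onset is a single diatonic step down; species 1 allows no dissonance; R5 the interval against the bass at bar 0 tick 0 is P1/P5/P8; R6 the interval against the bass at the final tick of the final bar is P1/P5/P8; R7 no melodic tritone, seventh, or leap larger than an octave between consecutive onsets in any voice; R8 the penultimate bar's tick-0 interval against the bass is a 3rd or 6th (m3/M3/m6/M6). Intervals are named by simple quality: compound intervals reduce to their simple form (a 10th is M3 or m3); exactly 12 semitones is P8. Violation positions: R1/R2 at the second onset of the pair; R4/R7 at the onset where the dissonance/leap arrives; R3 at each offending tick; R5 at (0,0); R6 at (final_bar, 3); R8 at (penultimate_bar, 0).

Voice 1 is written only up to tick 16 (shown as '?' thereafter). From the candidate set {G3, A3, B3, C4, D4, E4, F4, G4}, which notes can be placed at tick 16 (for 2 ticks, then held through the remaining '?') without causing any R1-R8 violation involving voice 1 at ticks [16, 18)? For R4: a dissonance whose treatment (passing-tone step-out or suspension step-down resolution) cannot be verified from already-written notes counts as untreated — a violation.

G3: violates R7
A3: violates R4
B3: violates R7
C4: violates R4
D4: legal
E4: legal
F4: violates R4
G4: violates R1

{D4, E4}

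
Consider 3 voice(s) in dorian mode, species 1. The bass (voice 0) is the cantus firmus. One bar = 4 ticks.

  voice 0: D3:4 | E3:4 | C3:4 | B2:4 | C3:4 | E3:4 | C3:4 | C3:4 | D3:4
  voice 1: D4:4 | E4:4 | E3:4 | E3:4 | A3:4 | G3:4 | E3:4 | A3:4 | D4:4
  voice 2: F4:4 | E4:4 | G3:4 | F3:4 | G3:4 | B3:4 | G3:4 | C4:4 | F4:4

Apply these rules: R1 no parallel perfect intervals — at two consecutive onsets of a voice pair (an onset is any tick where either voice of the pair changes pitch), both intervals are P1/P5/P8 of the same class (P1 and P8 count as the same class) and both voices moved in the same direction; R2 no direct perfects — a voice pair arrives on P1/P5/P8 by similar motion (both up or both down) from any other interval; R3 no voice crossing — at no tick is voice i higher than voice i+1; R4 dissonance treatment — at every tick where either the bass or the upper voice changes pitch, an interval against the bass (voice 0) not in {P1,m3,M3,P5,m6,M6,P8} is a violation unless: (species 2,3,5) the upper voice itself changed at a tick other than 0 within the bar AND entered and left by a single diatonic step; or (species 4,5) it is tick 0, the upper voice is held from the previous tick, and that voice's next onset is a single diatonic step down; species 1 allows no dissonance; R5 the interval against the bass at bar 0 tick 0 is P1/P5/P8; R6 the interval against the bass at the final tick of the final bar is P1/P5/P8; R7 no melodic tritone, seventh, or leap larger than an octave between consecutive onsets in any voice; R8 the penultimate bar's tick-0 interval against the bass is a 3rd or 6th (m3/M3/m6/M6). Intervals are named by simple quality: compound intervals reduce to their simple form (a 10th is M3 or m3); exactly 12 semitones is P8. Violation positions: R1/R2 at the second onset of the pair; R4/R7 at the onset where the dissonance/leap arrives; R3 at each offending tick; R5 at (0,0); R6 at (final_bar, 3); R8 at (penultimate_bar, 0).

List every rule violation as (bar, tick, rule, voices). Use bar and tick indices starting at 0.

bar 0: v0=D3 v1=D4 v2=F4 downbeat m3
bar 1: v0=E3 v1=E4 v2=E4 downbeat P8
bar 2: v0=C3 v1=E3 v2=G3 downbeat P5
bar 3: v0=B2 v1=E3 v2=F3 downbeat TT
bar 4: v0=C3 v1=A3 v2=G3 downbeat P5
bar 5: v0=E3 v1=G3 v2=B3 downbeat P5
bar 6: v0=C3 v1=E3 v2=G3 downbeat P5
bar 7: v0=C3 v1=A3 v2=C4 downbeat P8
bar 8: v0=D3 v1=D4 v2=F4 downbeat m3
  -> R5 @ bar 0 tick 0 v(0, 2): opens on m3
  -> R1 @ bar 1 tick 0 v(0, 1): D3/D4 P8 -> E3/E4 P8 similar
  -> R2 @ bar 2 tick 0 v(0, 2): E3/E4 P8 -> C3/G3 P5 similar
  -> R4 @ bar 3 tick 0 v(0, 1): B2/E3 P4 untreated
  -> R4 @ bar 3 tick 0 v(0, 2): B2/F3 TT untreated
  -> R2 @ bar 4 tick 0 v(0, 2): B2/F3 TT -> C3/G3 P5 similar
  -> R3 @ bar 4 tick 0 v(1, 2): A3 above G3
  -> R3 @ bar 4 tick 1 v(1, 2): A3 above G3
  -> R3 @ bar 4 tick 2 v(1, 2): A3 above G3
  -> R3 @ bar 4 tick 3 v(1, 2): A3 above G3
  -> R1 @ bar 5 tick 0 v(0, 2): C3/G3 P5 -> E3/B3 P5 similar
  -> R1 @ bar 6 tick 0 v(0, 2): E3/B3 P5 -> C3/G3 P5 similar
  -> R8 @ bar 7 tick 0 v(0, 2): penult P8 not 3rd/6th
  -> R2 @ bar 8 tick 0 v(0, 1): C3/A3 M6 -> D3/D4 P8 similar
  -> R6 @ bar 8 tick 3 v(0, 2): closes on m3

(0, 0, R5, (0, 2))
(1, 0, R1, (0, 1))
(2, 0, R2, (0, 2))
(3, 0, R4, (0, 1))
(3, 0, R4, (0, 2))
(4, 0, R2, (0, 2))
(4, 0, R3, (1, 2))
(4, 1, R3, (1, 2))
(4, 2, R3, (1, 2))
(4, 3, R3, (1, 2))
(5, 0, R1, (0, 2))
(6, 0, R1, (0, 2))
(7, 0, R8, (0, 2))
(8, 0, R2, (0, 1))
(8, 3, R6, (0, 2))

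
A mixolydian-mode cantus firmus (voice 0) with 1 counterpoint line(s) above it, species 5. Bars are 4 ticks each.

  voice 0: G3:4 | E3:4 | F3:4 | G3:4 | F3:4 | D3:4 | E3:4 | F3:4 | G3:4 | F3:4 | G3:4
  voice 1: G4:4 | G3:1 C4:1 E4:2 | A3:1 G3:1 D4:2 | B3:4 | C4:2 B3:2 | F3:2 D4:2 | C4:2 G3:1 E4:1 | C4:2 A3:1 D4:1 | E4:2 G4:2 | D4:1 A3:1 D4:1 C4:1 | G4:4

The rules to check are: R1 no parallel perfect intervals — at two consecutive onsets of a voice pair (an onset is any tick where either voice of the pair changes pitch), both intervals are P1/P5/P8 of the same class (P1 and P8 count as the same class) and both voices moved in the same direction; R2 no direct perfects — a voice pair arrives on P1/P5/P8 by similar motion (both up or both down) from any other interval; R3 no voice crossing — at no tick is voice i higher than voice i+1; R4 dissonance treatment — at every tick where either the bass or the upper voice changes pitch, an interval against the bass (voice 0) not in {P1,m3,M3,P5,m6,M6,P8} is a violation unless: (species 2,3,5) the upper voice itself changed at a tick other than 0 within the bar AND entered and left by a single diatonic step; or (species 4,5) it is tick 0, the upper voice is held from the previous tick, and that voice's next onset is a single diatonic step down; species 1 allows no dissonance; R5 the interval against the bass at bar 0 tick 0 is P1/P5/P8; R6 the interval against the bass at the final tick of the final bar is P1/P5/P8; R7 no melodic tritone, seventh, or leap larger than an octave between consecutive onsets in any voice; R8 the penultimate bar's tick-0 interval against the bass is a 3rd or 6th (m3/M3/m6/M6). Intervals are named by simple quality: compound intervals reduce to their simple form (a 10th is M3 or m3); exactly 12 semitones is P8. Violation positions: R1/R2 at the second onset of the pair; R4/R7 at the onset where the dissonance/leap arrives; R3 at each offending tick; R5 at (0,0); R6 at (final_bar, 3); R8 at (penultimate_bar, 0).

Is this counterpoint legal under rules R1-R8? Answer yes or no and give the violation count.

bar 0: v0=G3 v1=G4 (P8)
bar 1: v0=E3 v1=G3 (m3)
bar 2: v0=F3 v1=A3 (M3)
bar 3: v0=G3 v1=B3 (M3)
bar 4: v0=F3 v1=C4 (P5)
bar 5: v0=D3 v1=F3 (m3)
bar 6: v0=E3 v1=C4 (m6)
bar 7: v0=F3 v1=C4 (P5)
bar 8: v0=G3 v1=E4 (M6)
bar 9: v0=F3 v1=D4 (M6)
bar 10: v0=G3 v1=G4 (P8)
  R4 @ bar2.1: F3/G3 M2 untreated
  R4 @ bar4.2: F3/B3 TT untreated
  R7 @ bar5.0: B3->F3 leap 6st
  R2 @ bar10.0: F3/C4 P5 -> G3/G4 P8 similar

No (4 violations)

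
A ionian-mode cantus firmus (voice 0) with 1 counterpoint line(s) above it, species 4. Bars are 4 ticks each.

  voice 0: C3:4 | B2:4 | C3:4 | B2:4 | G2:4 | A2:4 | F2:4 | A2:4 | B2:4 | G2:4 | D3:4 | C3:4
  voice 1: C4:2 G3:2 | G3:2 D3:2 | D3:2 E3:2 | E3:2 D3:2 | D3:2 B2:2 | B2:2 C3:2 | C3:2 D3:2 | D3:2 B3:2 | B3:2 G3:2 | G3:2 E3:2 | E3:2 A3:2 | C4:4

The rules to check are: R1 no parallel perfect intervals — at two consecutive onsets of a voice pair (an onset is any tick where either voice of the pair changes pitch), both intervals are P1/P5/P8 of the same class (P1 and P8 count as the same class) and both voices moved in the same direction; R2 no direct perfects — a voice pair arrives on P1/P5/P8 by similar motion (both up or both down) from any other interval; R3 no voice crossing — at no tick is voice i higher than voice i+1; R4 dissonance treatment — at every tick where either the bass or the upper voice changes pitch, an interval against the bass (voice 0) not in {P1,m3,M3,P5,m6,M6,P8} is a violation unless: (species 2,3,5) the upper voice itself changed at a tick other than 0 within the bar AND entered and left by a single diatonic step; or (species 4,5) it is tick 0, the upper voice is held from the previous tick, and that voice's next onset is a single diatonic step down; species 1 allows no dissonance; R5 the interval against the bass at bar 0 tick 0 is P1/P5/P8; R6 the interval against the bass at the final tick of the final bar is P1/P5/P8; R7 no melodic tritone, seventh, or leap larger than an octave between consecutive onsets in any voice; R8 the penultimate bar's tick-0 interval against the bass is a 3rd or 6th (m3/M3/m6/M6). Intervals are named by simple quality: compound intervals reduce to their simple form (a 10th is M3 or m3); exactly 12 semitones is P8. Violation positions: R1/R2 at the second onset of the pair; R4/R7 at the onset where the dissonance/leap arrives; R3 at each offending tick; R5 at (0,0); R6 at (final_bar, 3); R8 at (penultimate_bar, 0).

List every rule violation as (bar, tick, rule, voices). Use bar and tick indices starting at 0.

(2, 0, R4, (0, 1))
(5, 0, R4, (0, 1))
(7, 0, R4, (0, 1))
(7, 2, R4, (0, 1))
(10, 0, R4, (0, 1))
(10, 0, R8, (0, 1))

bar 0: v0=C3 v1=C4 downbeat P8
bar 1: v0=B2 v1=G3 downbeat m6
bar 2: v0=C3 v1=D3 downbeat M2
bar 3: v0=B2 v1=E3 downbeat P4
bar 4: v0=G2 v1=D3 downbeat P5
bar 5: v0=A2 v1=B2 downbeat M2
bar 6: v0=F2 v1=C3 downbeat P5
bar 7: v0=A2 v1=D3 downbeat P4
bar 8: v0=B2 v1=B3 downbeat P8
bar 9: v0=G2 v1=G3 downbeat P8
bar 10: v0=D3 v1=E3 downbeat M2
bar 11: v0=C3 v1=C4 downbeat P8
  -> R4 @ bar 2 tick 0 v(0, 1): C3/D3 M2 untreated
  -> R4 @ bar 5 tick 0 v(0, 1): A2/B2 M2 untreated
  -> R4 @ bar 7 tick 0 v(0, 1): A2/D3 P4 untreated
  -> R4 @ bar 7 tick 2 v(0, 1): A2/B3 M2 untreated
  -> R4 @ bar 10 tick 0 v(0, 1): D3/E3 M2 untreated
  -> R8 @ bar 10 tick 0 v(0, 1): penult M2 not 3rd/6th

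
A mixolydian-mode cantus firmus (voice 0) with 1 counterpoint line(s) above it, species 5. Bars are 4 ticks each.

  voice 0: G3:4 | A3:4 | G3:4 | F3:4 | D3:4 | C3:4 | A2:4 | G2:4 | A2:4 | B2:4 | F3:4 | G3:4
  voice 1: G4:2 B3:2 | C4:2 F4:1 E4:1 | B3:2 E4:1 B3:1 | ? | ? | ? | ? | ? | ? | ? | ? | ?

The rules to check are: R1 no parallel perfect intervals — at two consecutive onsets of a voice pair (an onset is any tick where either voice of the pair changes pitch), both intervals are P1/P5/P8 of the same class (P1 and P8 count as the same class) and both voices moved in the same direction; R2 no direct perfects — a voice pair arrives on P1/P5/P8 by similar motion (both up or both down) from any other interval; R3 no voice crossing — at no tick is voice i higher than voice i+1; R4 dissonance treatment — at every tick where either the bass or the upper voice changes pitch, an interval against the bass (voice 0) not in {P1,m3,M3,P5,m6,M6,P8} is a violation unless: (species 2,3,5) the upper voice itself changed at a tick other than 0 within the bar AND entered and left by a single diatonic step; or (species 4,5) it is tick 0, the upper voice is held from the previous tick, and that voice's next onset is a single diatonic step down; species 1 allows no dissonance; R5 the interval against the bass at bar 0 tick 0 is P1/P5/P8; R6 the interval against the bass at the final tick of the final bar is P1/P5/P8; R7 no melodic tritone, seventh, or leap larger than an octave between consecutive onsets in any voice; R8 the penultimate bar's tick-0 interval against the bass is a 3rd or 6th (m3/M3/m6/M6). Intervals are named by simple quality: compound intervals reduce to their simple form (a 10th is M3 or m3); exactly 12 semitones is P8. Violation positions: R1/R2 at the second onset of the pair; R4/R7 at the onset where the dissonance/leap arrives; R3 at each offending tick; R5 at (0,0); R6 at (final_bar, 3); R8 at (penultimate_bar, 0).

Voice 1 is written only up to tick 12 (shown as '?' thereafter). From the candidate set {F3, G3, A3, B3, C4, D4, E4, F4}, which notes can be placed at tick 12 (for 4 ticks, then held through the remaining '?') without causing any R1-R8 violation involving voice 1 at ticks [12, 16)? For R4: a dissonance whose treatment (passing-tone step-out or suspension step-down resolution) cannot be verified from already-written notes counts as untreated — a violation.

F3: violates R2,R7
G3: violates R4
A3: legal
B3: violates R4
C4: legal
D4: legal
E4: violates R4
F4: violates R7

{A3, C4, D4}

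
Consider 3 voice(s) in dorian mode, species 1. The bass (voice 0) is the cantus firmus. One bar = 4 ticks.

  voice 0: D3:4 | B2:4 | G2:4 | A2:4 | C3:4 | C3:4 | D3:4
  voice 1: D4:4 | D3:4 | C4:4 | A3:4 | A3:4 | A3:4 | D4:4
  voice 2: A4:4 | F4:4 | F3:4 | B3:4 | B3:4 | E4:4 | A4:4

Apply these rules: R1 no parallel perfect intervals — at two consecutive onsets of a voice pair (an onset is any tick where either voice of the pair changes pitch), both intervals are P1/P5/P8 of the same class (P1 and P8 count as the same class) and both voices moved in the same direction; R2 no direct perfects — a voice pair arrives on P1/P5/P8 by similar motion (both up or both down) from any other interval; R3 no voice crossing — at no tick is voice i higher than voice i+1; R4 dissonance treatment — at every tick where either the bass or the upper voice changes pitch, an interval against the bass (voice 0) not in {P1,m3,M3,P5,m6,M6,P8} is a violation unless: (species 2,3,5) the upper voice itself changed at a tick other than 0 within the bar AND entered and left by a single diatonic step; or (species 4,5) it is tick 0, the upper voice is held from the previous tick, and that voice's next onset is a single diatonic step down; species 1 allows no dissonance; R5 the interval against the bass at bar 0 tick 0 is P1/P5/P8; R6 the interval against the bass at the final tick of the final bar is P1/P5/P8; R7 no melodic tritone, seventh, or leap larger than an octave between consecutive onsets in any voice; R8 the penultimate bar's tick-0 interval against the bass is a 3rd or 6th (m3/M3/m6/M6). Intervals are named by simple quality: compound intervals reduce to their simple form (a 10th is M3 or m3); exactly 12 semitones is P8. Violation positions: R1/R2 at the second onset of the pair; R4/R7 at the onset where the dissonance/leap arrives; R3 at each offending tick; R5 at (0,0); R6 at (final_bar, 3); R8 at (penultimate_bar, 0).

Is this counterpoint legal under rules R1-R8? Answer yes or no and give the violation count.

No (14 violations)

bar 0: v0=D3 v1=D4 v2=A4 (P5)
bar 1: v0=B2 v1=D3 v2=F4 (TT)
bar 2: v0=G2 v1=C4 v2=F3 (m7)
bar 3: v0=A2 v1=A3 v2=B3 (M2)
bar 4: v0=C3 v1=A3 v2=B3 (M7)
bar 5: v0=C3 v1=A3 v2=E4 (M3)
bar 6: v0=D3 v1=D4 v2=A4 (P5)
  R4 @ bar1.0: B2/F4 TT untreated
  R3 @ bar2.0: C4 above F3
  R4 @ bar2.0: G2/C4 P4 untreated
  R4 @ bar2.0: G2/F3 m7 untreated
  R7 @ bar2.0: D3->C4 leap 10st
  R3 @ bar2.1: C4 above F3
  R3 @ bar2.2: C4 above F3
  R3 @ bar2.3: C4 above F3
  R4 @ bar3.0: A2/B3 M2 untreated
  R7 @ bar3.0: F3->B3 leap 6st
  R4 @ bar4.0: C3/B3 M7 untreated
  R1 @ bar6.0: A3/E4 P5 -> D4/A4 P5 similar
  R2 @ bar6.0: C3/A3 M6 -> D3/D4 P8 similar
  R2 @ bar6.0: C3/E4 M3 -> D3/A4 P5 similar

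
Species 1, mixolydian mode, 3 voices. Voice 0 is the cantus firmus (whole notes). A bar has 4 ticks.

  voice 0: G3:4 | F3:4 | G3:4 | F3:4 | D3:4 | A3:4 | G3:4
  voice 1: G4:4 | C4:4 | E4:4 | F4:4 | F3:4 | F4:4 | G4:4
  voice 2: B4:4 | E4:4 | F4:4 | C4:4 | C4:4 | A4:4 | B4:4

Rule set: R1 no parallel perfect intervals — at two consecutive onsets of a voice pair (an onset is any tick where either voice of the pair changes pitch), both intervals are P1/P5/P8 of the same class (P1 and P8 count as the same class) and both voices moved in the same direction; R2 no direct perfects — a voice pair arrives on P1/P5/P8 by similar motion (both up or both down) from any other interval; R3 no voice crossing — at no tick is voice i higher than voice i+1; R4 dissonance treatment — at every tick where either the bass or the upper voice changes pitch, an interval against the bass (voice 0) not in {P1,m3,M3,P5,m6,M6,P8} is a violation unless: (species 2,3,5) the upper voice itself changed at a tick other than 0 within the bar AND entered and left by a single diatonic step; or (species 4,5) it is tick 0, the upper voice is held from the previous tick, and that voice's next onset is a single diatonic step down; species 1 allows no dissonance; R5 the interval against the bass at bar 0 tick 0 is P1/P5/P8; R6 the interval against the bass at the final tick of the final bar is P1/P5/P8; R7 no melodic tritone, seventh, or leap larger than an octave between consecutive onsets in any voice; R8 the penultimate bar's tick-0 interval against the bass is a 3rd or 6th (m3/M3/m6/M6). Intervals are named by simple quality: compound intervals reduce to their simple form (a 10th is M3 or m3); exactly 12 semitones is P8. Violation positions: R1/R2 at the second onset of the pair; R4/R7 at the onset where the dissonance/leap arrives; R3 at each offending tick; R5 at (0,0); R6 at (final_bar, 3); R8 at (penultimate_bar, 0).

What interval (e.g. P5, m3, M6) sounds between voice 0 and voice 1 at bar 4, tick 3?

m3

voice 0=D3 voice 1=F3 -> m3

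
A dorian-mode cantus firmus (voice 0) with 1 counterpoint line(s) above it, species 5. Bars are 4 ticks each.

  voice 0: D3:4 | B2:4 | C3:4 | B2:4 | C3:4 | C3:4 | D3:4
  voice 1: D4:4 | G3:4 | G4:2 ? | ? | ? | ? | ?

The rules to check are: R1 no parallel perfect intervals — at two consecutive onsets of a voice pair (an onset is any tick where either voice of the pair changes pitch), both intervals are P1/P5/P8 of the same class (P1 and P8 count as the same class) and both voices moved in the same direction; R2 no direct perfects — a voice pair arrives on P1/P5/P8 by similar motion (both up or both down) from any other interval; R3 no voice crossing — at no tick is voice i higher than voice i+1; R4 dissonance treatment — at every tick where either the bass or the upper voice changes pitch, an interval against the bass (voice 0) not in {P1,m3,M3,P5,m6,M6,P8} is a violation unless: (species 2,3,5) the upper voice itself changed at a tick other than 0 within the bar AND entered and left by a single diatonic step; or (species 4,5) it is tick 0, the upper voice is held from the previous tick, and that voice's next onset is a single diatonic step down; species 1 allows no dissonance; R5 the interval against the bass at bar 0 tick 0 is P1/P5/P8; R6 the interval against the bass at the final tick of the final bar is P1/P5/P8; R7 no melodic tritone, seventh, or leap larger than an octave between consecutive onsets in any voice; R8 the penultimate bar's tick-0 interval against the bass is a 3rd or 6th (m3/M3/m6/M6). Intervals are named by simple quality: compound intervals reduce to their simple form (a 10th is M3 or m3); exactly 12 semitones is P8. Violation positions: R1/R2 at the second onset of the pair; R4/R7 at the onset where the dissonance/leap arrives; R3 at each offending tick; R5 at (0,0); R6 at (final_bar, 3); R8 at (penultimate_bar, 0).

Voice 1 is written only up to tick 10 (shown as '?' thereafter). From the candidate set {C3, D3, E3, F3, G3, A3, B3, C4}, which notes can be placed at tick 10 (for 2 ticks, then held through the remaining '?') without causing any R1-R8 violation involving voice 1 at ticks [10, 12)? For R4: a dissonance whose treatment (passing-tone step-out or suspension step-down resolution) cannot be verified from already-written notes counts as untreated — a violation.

{C4, G3}

C3: violates R7
D3: violates R4,R7
E3: violates R7
F3: violates R4,R7
G3: legal
A3: violates R7
B3: violates R4
C4: legal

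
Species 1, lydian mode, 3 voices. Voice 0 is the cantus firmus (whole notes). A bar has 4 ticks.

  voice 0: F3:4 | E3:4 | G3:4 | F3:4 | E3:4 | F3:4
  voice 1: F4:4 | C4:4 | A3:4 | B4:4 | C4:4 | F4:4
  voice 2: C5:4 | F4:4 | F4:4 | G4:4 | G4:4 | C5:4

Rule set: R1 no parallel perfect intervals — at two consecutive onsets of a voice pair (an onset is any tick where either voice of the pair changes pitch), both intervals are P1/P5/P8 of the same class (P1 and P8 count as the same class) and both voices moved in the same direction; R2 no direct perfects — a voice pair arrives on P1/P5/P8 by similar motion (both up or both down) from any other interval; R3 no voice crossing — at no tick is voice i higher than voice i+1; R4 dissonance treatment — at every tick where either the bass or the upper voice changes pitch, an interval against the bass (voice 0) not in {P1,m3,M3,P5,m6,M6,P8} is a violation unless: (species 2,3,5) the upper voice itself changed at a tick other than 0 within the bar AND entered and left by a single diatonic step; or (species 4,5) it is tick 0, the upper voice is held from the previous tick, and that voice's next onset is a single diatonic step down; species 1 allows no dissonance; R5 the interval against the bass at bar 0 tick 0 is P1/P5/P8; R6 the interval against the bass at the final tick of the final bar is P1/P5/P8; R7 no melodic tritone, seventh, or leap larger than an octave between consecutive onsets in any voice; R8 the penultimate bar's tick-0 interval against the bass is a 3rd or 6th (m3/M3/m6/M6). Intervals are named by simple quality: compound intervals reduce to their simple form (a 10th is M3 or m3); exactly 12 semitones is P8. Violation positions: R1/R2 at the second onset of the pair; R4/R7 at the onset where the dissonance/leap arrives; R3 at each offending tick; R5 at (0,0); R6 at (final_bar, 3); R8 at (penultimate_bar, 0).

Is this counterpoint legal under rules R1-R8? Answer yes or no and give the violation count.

No (14 violations)

bar 0: v0=F3 v1=F4 v2=C5 (P5)
bar 1: v0=E3 v1=C4 v2=F4 (m2)
bar 2: v0=G3 v1=A3 v2=F4 (m7)
bar 3: v0=F3 v1=B4 v2=G4 (M2)
bar 4: v0=E3 v1=C4 v2=G4 (m3)
bar 5: v0=F3 v1=F4 v2=C5 (P5)
  R4 @ bar1.0: E3/F4 m2 untreated
  R4 @ bar2.0: G3/A3 M2 untreated
  R4 @ bar2.0: G3/F4 m7 untreated
  R3 @ bar3.0: B4 above G4
  R4 @ bar3.0: F3/B4 TT untreated
  R4 @ bar3.0: F3/G4 M2 untreated
  R7 @ bar3.0: A3->B4 leap 14st
  R3 @ bar3.1: B4 above G4
  R3 @ bar3.2: B4 above G4
  R3 @ bar3.3: B4 above G4
  R7 @ bar4.0: B4->C4 leap 11st
  R1 @ bar5.0: C4/G4 P5 -> F4/C5 P5 similar
  R2 @ bar5.0: E3/C4 m6 -> F3/F4 P8 similar
  R2 @ bar5.0: E3/G4 m3 -> F3/C5 P5 similar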